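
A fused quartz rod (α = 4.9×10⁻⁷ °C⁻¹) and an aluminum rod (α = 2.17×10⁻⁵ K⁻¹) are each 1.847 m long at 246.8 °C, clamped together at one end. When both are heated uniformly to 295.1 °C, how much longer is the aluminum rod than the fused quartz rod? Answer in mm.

ΔT = 48.3 K
fused quartz: ΔL = 4.9×10⁻⁷ × 1.847 m × 48.3 = 4.3713×10⁻⁵ m = 0.043713 mm
aluminum: ΔL = 2.17×10⁻⁵ × 1.847 m × 48.3 = 1.9359×10⁻³ m = 1.9359 mm
difference = 1.9359 − 0.043713 = 1.892187 mm

1.89 mm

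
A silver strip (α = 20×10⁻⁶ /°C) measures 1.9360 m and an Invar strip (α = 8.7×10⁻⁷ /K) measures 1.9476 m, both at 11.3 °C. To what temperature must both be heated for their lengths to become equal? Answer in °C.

L₁(1 + α₁ΔT) = L₂(1 + α₂ΔT) ⇒ ΔT = (L₂ − L₁)/(α₁L₁ − α₂L₂)
L₂ − L₁ = 1.9476 − 1.9360 = 1.16×10⁻² m
α₁L₁ − α₂L₂ = 20×10⁻⁶×1.9360 − 8.7×10⁻⁷×1.9476 = 3.7025588×10⁻⁵ m/K
ΔT = 1.16×10⁻² / 3.7025588×10⁻⁵ = 313.297 K
T = 11.3 + 313.297 = 324.597 °C

T = 324.6 °C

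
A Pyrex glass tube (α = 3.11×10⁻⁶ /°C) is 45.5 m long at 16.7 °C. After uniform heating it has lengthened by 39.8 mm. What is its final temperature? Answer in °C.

T = 298 °C

ΔL = αL₀ΔT ⇒ ΔT = ΔL / (αL₀)
ΔT = 39.8×10⁻³ m / (3.11×10⁻⁶ × 45.5 m) = 281.26 K
T = 16.7 + 281.26 = 297.96 °C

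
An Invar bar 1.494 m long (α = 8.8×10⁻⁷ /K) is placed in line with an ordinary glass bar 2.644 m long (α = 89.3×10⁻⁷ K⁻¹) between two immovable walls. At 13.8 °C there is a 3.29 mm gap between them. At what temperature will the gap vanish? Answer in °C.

α₁L₁ = 1.31472×10⁻⁶ m/K, α₂L₂ = 2.361092×10⁻⁵ m/K → total 2.492564×10⁻⁵ m/K
ΔT = g/(α₁L₁+α₂L₂) = 3.29×10⁻³ / 2.492564×10⁻⁵ = 131.99 K
T = 13.8 + 131.99 = 145.79 °C

T = 146 °C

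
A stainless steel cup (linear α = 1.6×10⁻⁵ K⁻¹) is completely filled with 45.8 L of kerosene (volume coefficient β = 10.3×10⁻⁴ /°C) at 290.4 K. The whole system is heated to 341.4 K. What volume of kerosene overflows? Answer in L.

2.29 L

The cup also expands: β_container ≈ 3α = 4.8×10⁻⁵ /K
Net overflow = V₀(β_liq − 3α_cont)ΔT
β − 3α = 1.03×10⁻³ − 4.8×10⁻⁵ = 9.82×10⁻⁴ /K; ΔT = 51.0 K
ΔV = 45.8 × 9.82×10⁻⁴ × 51.0 = 2.29 L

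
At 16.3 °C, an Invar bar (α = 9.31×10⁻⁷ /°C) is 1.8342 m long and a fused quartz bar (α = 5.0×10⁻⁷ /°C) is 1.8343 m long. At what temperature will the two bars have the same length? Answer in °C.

T = 142.8 °C

L₁(1 + α₁ΔT) = L₂(1 + α₂ΔT) ⇒ ΔT = (L₂ − L₁)/(α₁L₁ − α₂L₂)
L₂ − L₁ = 1.8343 − 1.8342 = 1.00×10⁻⁴ m
α₁L₁ − α₂L₂ = 9.31×10⁻⁷×1.8342 − 5.0×10⁻⁷×1.8343 = 7.904902×10⁻⁷ m/K
ΔT = 1.00×10⁻⁴ / 7.904902×10⁻⁷ = 126.504 K
T = 16.3 + 126.504 = 142.804 °C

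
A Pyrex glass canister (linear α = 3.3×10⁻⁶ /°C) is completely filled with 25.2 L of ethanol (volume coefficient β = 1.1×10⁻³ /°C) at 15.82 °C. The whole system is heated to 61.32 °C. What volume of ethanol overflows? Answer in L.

The canister also expands: β_container ≈ 3α = 9.9×10⁻⁶ /K
Net overflow = V₀(β_liq − 3α_cont)ΔT
β − 3α = 1.10×10⁻³ − 9.9×10⁻⁶ = 1.0901×10⁻³ /K; ΔT = 45.50 K
ΔV = 25.2 × 1.0901×10⁻³ × 45.50 = 1.25 L

1.25 L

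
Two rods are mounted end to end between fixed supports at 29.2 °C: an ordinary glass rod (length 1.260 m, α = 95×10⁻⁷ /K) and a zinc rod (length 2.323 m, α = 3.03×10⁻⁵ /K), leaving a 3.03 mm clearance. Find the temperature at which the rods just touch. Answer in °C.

T = 66.0 °C

Gap closes when ΔL₁ + ΔL₂ = 3.03 mm = 3.03×10⁻³ m
(α₁L₁ + α₂L₂)ΔT = g
α₁L₁ + α₂L₂ = 95×10⁻⁷×1.260 + 3.03×10⁻⁵×2.323 = 8.23569×10⁻⁵ m/K
ΔT = 3.03×10⁻³ / 8.23569×10⁻⁵ = 36.791 K
T = 29.2 + 36.791 = 65.991 °C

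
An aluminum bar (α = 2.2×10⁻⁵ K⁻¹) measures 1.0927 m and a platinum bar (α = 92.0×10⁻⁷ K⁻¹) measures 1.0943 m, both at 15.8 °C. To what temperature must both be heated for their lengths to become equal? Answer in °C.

T = 130.3 °C

Equal length when α₁L₁ΔT − α₂L₂ΔT = L₂ − L₁ = 1.60×10⁻³ m
α₁L₁ = 2.40394×10⁻⁵, α₂L₂ = 1.006756×10⁻⁵ → Δ(αL) = 1.397184×10⁻⁵ m/K
ΔT = 1.60×10⁻³ / 1.397184×10⁻⁵ = 114.516 K, so T = 15.8 + 114.516 = 130.316 °C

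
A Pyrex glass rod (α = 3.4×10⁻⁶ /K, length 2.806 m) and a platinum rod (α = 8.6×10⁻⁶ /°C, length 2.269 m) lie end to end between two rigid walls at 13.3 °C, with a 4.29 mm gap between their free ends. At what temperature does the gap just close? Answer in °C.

T = 161 °C

α₁L₁ = 9.5404×10⁻⁶ m/K, α₂L₂ = 1.95134×10⁻⁵ m/K → total 2.90538×10⁻⁵ m/K
ΔT = g/(α₁L₁+α₂L₂) = 4.29×10⁻³ / 2.90538×10⁻⁵ = 147.66 K
T = 13.3 + 147.66 = 160.96 °C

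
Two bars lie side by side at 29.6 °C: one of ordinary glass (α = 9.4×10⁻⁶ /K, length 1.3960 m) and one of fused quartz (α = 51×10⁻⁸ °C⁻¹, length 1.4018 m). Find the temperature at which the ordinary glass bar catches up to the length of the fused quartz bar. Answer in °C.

T = 497.1 °C

Equal length when α₁L₁ΔT − α₂L₂ΔT = L₂ − L₁ = 5.80×10⁻³ m
α₁L₁ = 1.31224×10⁻⁵, α₂L₂ = 7.14918×10⁻⁷ → Δ(αL) = 1.2407482×10⁻⁵ m/K
ΔT = 5.80×10⁻³ / 1.2407482×10⁻⁵ = 467.460 K, so T = 29.6 + 467.460 = 497.060 °C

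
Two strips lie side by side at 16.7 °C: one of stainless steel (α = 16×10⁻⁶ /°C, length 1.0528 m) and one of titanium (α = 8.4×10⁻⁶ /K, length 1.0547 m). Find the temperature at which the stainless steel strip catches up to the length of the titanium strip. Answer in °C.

T = 254.6 °C

Equal length when α₁L₁ΔT − α₂L₂ΔT = L₂ − L₁ = 1.90×10⁻³ m
α₁L₁ = 1.68448×10⁻⁵, α₂L₂ = 8.85948×10⁻⁶ → Δ(αL) = 7.98532×10⁻⁶ m/K
ΔT = 1.90×10⁻³ / 7.98532×10⁻⁶ = 237.937 K, so T = 16.7 + 237.937 = 254.637 °C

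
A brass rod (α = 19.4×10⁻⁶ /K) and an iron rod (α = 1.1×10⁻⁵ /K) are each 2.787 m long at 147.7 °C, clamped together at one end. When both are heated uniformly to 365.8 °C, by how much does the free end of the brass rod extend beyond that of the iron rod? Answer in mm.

5.11 mm

ΔT = 218.1 K
brass: ΔL = 19.4×10⁻⁶ × 2.787 m × 218.1 = 1.1792×10⁻² m = 11.792 mm
iron: ΔL = 1.1×10⁻⁵ × 2.787 m × 218.1 = 6.6863×10⁻³ m = 6.6863 mm
difference = 11.792 − 6.6863 = 5.1057 mm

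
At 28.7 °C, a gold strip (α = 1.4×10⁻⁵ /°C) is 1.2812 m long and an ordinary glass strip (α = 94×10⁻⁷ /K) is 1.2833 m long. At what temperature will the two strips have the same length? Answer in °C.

T = 386.2 °C

Equal length when α₁L₁ΔT − α₂L₂ΔT = L₂ − L₁ = 2.10×10⁻³ m
α₁L₁ = 1.79368×10⁻⁵, α₂L₂ = 1.206302×10⁻⁵ → Δ(αL) = 5.87378×10⁻⁶ m/K
ΔT = 2.10×10⁻³ / 5.87378×10⁻⁶ = 357.521 K, so T = 28.7 + 357.521 = 386.221 °C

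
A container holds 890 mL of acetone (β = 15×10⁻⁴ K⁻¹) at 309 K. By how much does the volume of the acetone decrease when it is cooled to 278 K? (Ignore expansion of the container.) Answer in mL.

|ΔT| = |278 − 309| = 31 K
ΔV = βV₀ΔT = (15×10⁻⁴)(890)(31) = 41.4 mL

ΔV = 41.4 mL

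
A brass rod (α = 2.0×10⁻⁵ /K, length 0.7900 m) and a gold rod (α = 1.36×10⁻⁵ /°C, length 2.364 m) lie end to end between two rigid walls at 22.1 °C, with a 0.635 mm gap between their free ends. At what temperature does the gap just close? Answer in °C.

α₁L₁ = 1.580×10⁻⁵ m/K, α₂L₂ = 3.21504×10⁻⁵ m/K → total 4.79504×10⁻⁵ m/K
ΔT = g/(α₁L₁+α₂L₂) = 6.35×10⁻⁴ / 4.79504×10⁻⁵ = 13.243 K
T = 22.1 + 13.243 = 35.343 °C

T = 35.3 °C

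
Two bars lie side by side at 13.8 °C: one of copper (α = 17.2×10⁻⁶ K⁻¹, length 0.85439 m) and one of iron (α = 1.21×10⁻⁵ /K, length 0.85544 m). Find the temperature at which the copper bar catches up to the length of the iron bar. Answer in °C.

L₁(1 + α₁ΔT) = L₂(1 + α₂ΔT) ⇒ ΔT = (L₂ − L₁)/(α₁L₁ − α₂L₂)
L₂ − L₁ = 0.85544 − 0.85439 = 1.05×10⁻³ m
α₁L₁ − α₂L₂ = 17.2×10⁻⁶×0.85439 − 1.21×10⁻⁵×0.85544 = 4.344684×10⁻⁶ m/K
ΔT = 1.05×10⁻³ / 4.344684×10⁻⁶ = 241.675 K
T = 13.8 + 241.675 = 255.475 °C

T = 255.5 °C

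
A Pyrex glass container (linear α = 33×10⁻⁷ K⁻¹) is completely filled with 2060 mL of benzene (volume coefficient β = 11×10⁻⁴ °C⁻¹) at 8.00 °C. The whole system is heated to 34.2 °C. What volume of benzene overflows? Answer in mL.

58.8 mL

The container also expands: β_container ≈ 3α = 9.9×10⁻⁶ /K
Net overflow = V₀(β_liq − 3α_cont)ΔT
β − 3α = 1.10×10⁻³ − 9.9×10⁻⁶ = 1.0901×10⁻³ /K; ΔT = 26.20 K
ΔV = 2060 × 1.0901×10⁻³ × 26.20 = 58.8 mL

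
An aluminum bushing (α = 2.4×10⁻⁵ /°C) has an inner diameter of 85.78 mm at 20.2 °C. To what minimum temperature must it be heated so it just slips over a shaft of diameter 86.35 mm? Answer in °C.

Required Δd = 86.35 − 85.78 = 0.57 mm
Δd = αd₀ΔT ⇒ ΔT = Δd/(αd₀) = 0.57 / (2.4×10⁻⁵ × 85.78) = 276.87 K
T_min = 20.2 + 276.87 = 297.07 °C

T = 297 °C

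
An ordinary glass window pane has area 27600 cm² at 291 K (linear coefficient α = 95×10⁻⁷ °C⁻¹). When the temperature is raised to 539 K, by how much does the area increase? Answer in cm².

Area coefficient ≈ 2α; |ΔT| = 248 K
ΔA = 2αA₀ΔT = 2(95×10⁻⁷)(27600)(248) = 130 cm²

ΔA = 130 cm²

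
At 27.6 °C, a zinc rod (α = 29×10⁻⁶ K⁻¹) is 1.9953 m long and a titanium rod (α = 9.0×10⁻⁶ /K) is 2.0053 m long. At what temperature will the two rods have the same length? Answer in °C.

Equal length when α₁L₁ΔT − α₂L₂ΔT = L₂ − L₁ = 1.00×10⁻² m
α₁L₁ = 5.78637×10⁻⁵, α₂L₂ = 1.80477×10⁻⁵ → Δ(αL) = 3.9816×10⁻⁵ m/K
ΔT = 1.00×10⁻² / 3.9816×10⁻⁵ = 251.155 K, so T = 27.6 + 251.155 = 278.755 °C

T = 278.8 °C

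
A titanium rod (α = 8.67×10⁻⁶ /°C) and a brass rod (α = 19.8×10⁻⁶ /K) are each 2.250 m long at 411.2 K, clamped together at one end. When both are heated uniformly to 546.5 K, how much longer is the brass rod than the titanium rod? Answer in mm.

3.39 mm

ΔT = 135.3 K
titanium: ΔL = 8.67×10⁻⁶ × 2.250 m × 135.3 = 2.6394×10⁻³ m = 2.6394 mm
brass: ΔL = 19.8×10⁻⁶ × 2.250 m × 135.3 = 6.0276×10⁻³ m = 6.0276 mm
difference = 6.0276 − 2.6394 = 3.3882 mm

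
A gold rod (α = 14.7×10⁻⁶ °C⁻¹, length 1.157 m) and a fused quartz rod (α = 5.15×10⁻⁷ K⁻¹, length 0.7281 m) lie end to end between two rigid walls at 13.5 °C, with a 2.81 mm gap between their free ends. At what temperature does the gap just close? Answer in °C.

α₁L₁ = 1.70079×10⁻⁵ m/K, α₂L₂ = 3.749715×10⁻⁷ m/K → total 1.73828715×10⁻⁵ m/K
ΔT = g/(α₁L₁+α₂L₂) = 2.81×10⁻³ / 1.73828715×10⁻⁵ = 161.65 K
T = 13.5 + 161.65 = 175.15 °C

T = 175 °C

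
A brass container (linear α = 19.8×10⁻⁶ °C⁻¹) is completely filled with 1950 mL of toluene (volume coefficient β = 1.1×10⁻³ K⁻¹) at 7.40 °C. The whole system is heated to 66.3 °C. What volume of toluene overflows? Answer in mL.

120 mL

The container also expands: β_container ≈ 3α = 5.94×10⁻⁵ /K
Net overflow = V₀(β_liq − 3α_cont)ΔT
β − 3α = 1.10×10⁻³ − 5.94×10⁻⁵ = 1.0406×10⁻³ /K; ΔT = 58.90 K
ΔV = 1950 × 1.0406×10⁻³ × 58.90 = 120 mL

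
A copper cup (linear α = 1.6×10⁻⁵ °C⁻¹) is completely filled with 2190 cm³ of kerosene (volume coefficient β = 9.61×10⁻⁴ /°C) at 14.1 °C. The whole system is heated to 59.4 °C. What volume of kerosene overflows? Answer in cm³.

The cup also expands: β_container ≈ 3α = 4.8×10⁻⁵ /K
Net overflow = V₀(β_liq − 3α_cont)ΔT
β − 3α = 9.61×10⁻⁴ − 4.8×10⁻⁵ = 9.13×10⁻⁴ /K; ΔT = 45.3 K
ΔV = 2190 × 9.13×10⁻⁴ × 45.3 = 90.6 cm³

90.6 cm³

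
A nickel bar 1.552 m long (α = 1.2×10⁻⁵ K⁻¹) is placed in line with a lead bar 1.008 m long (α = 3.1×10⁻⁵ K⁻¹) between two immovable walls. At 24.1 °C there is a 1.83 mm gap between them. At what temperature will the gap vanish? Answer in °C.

T = 60.8 °C

Gap closes when ΔL₁ + ΔL₂ = 1.83 mm = 1.83×10⁻³ m
(α₁L₁ + α₂L₂)ΔT = g
α₁L₁ + α₂L₂ = 1.2×10⁻⁵×1.552 + 3.1×10⁻⁵×1.008 = 4.9872×10⁻⁵ m/K
ΔT = 1.83×10⁻³ / 4.9872×10⁻⁵ = 36.694 K
T = 24.1 + 36.694 = 60.794 °C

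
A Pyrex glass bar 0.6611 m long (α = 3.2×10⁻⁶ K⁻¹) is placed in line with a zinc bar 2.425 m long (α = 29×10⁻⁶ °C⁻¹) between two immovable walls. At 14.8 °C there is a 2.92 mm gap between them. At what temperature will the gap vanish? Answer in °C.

T = 55.1 °C

α₁L₁ = 2.11552×10⁻⁶ m/K, α₂L₂ = 7.0325×10⁻⁵ m/K → total 7.244052×10⁻⁵ m/K
ΔT = g/(α₁L₁+α₂L₂) = 2.92×10⁻³ / 7.244052×10⁻⁵ = 40.309 K
T = 14.8 + 40.309 = 55.109 °C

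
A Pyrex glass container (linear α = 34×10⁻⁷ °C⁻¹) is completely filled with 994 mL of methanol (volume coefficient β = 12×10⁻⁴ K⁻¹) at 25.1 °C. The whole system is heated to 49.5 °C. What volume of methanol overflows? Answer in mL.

The container also expands: β_container ≈ 3α = 1.02×10⁻⁵ /K
Net overflow = V₀(β_liq − 3α_cont)ΔT
β − 3α = 1.20×10⁻³ − 1.02×10⁻⁵ = 1.1898×10⁻³ /K; ΔT = 24.4 K
ΔV = 994 × 1.1898×10⁻³ × 24.4 = 28.9 mL

28.9 mL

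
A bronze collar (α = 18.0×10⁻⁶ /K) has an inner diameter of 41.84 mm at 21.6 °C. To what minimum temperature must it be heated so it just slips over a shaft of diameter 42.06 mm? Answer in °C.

Required Δd = 42.06 − 41.84 = 0.22 mm
Δd = αd₀ΔT ⇒ ΔT = Δd/(αd₀) = 0.22 / (18.0×10⁻⁶ × 41.84) = 292.12 K
T_min = 21.6 + 292.12 = 313.72 °C

T = 314 °C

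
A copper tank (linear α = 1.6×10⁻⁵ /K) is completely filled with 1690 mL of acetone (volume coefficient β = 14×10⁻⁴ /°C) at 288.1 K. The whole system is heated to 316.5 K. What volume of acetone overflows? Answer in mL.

64.9 mL

The tank also expands: β_container ≈ 3α = 4.8×10⁻⁵ /K
Net overflow = V₀(β_liq − 3α_cont)ΔT
β − 3α = 1.40×10⁻³ − 4.8×10⁻⁵ = 1.352×10⁻³ /K; ΔT = 28.4 K
ΔV = 1690 × 1.352×10⁻³ × 28.4 = 64.9 mL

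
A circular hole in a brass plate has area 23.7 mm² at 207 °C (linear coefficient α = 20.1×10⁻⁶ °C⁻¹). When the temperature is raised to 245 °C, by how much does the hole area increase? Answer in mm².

Area coefficient ≈ 2α; |ΔT| = 38 K
ΔA = 2αA₀ΔT = 2(20.1×10⁻⁶)(23.7)(38) = 0.0362 mm²

ΔA = 0.0362 mm²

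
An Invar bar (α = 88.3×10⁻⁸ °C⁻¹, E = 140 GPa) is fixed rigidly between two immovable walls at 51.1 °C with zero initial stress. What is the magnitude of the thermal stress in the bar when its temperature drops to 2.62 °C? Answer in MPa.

Fully constrained: the free strain ε = αΔT is blocked, so σ = Eε = EαΔT.
|ΔT| = 48.48 K
σ = 140×10⁹ × 88.3×10⁻⁸ × 48.48 = 5.99×10⁶ Pa

σ = 5.99 MPa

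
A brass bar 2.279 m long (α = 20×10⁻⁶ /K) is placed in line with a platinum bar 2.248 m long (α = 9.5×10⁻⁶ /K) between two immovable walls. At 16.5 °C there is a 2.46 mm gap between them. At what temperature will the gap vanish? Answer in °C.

Gap closes when ΔL₁ + ΔL₂ = 2.46 mm = 2.46×10⁻³ m
(α₁L₁ + α₂L₂)ΔT = g
α₁L₁ + α₂L₂ = 20×10⁻⁶×2.279 + 9.5×10⁻⁶×2.248 = 6.6936×10⁻⁵ m/K
ΔT = 2.46×10⁻³ / 6.6936×10⁻⁵ = 36.752 K
T = 16.5 + 36.752 = 53.252 °C

T = 53.3 °C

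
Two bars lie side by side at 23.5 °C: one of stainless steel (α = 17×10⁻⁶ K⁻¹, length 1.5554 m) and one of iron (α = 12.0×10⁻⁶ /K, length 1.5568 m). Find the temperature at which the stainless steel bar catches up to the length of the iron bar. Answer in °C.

L₁(1 + α₁ΔT) = L₂(1 + α₂ΔT) ⇒ ΔT = (L₂ − L₁)/(α₁L₁ − α₂L₂)
L₂ − L₁ = 1.5568 − 1.5554 = 1.40×10⁻³ m
α₁L₁ − α₂L₂ = 17×10⁻⁶×1.5554 − 12.0×10⁻⁶×1.5568 = 7.7602×10⁻⁶ m/K
ΔT = 1.40×10⁻³ / 7.7602×10⁻⁶ = 180.408 K
T = 23.5 + 180.408 = 203.908 °C

T = 203.9 °C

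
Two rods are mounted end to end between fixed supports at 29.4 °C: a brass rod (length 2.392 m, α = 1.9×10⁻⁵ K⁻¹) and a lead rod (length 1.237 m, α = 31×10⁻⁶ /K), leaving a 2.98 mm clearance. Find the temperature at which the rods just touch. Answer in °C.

Gap closes when ΔL₁ + ΔL₂ = 2.98 mm = 2.98×10⁻³ m
(α₁L₁ + α₂L₂)ΔT = g
α₁L₁ + α₂L₂ = 1.9×10⁻⁵×2.392 + 31×10⁻⁶×1.237 = 8.3795×10⁻⁵ m/K
ΔT = 2.98×10⁻³ / 8.3795×10⁻⁵ = 35.563 K
T = 29.4 + 35.563 = 64.963 °C

T = 65.0 °C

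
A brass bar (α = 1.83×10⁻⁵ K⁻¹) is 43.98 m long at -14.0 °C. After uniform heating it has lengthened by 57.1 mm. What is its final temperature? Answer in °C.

T = 56.9 °C

ΔL = αL₀ΔT ⇒ ΔT = ΔL / (αL₀)
ΔT = 57.1×10⁻³ m / (1.83×10⁻⁵ × 43.98 m) = 70.946 K
T = -14.0 + 70.946 = 56.946 °C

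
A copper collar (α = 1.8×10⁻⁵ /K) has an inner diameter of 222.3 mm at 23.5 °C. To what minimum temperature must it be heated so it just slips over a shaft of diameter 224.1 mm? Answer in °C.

Required Δd = 224.1 − 222.3 = 1.8 mm
Δd = αd₀ΔT ⇒ ΔT = Δd/(αd₀) = 1.8 / (1.8×10⁻⁵ × 222.3) = 449.84 K
T_min = 23.5 + 449.84 = 473.34 °C

T = 473 °C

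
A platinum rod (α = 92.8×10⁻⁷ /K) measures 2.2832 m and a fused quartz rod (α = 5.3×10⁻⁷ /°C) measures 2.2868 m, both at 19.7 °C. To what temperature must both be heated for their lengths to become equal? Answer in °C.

Equal length when α₁L₁ΔT − α₂L₂ΔT = L₂ − L₁ = 3.60×10⁻³ m
α₁L₁ = 2.1188096×10⁻⁵, α₂L₂ = 1.212004×10⁻⁶ → Δ(αL) = 1.9976092×10⁻⁵ m/K
ΔT = 3.60×10⁻³ / 1.9976092×10⁻⁵ = 180.215 K, so T = 19.7 + 180.215 = 199.915 °C

T = 199.9 °C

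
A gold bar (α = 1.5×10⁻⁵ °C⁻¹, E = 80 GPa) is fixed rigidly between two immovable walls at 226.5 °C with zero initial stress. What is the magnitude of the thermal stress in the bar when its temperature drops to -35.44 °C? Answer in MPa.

Fully constrained: the free strain ε = αΔT is blocked, so σ = Eε = EαΔT.
|ΔT| = 261.94 K
σ = 80.0×10⁹ × 1.5×10⁻⁵ × 261.94 = 3.14×10⁸ Pa

σ = 314 MPa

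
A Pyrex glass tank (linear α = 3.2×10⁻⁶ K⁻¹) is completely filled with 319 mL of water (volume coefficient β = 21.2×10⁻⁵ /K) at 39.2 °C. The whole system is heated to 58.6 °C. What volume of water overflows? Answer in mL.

1.25 mL

The tank also expands: β_container ≈ 3α = 9.6×10⁻⁶ /K
Net overflow = V₀(β_liq − 3α_cont)ΔT
β − 3α = 2.12×10⁻⁴ − 9.6×10⁻⁶ = 2.024×10⁻⁴ /K; ΔT = 19.4 K
ΔV = 319 × 2.024×10⁻⁴ × 19.4 = 1.25 mL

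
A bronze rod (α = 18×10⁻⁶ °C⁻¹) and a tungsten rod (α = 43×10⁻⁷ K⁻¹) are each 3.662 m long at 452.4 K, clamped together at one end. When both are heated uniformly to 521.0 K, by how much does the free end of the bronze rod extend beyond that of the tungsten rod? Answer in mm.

3.44 mm

ΔT = 68.6 K
bronze: ΔL = 18×10⁻⁶ × 3.662 m × 68.6 = 4.5218×10⁻³ m = 4.5218 mm
tungsten: ΔL = 43×10⁻⁷ × 3.662 m × 68.6 = 1.0802×10⁻³ m = 1.0802 mm
difference = 4.5218 − 1.0802 = 3.4416 mm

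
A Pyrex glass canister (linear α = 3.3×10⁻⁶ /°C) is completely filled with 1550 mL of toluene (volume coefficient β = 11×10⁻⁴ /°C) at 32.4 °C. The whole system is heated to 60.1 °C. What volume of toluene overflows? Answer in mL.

46.8 mL

The canister also expands: β_container ≈ 3α = 9.9×10⁻⁶ /K
Net overflow = V₀(β_liq − 3α_cont)ΔT
β − 3α = 1.10×10⁻³ − 9.9×10⁻⁶ = 1.0901×10⁻³ /K; ΔT = 27.7 K
ΔV = 1550 × 1.0901×10⁻³ × 27.7 = 46.8 mL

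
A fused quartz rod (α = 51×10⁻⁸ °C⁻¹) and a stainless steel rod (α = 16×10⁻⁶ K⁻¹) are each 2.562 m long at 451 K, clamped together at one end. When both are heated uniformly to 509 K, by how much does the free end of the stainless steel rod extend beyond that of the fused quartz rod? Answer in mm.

ΔT = 58 K
fused quartz: ΔL = 51×10⁻⁸ × 2.562 m × 58 = 7.5784×10⁻⁵ m = 0.075784 mm
stainless steel: ΔL = 16×10⁻⁶ × 2.562 m × 58 = 2.3775×10⁻³ m = 2.3775 mm
difference = 2.3775 − 0.075784 = 2.301716 mm

2.30 mm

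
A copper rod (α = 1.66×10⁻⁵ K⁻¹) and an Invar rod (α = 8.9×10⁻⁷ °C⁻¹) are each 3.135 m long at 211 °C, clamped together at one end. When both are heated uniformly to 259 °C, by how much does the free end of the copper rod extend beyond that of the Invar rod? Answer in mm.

2.36 mm

ΔT = 48 K
copper: ΔL = 1.66×10⁻⁵ × 3.135 m × 48 = 2.4980×10⁻³ m = 2.4980 mm
Invar: ΔL = 8.9×10⁻⁷ × 3.135 m × 48 = 1.3393×10⁻⁴ m = 0.13393 mm
difference = 2.4980 − 0.13393 = 2.36407 mm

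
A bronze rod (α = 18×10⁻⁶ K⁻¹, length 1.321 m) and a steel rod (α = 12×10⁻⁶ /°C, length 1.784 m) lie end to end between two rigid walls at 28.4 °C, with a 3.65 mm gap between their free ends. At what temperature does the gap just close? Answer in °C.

Gap closes when ΔL₁ + ΔL₂ = 3.65 mm = 3.65×10⁻³ m
(α₁L₁ + α₂L₂)ΔT = g
α₁L₁ + α₂L₂ = 18×10⁻⁶×1.321 + 12×10⁻⁶×1.784 = 4.5186×10⁻⁵ m/K
ΔT = 3.65×10⁻³ / 4.5186×10⁻⁵ = 80.78 K
T = 28.4 + 80.78 = 109.18 °C

T = 109 °C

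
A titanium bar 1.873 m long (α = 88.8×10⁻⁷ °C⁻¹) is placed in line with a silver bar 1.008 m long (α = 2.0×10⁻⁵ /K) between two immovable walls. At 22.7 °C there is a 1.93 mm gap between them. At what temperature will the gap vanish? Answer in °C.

T = 75.2 °C

α₁L₁ = 1.663224×10⁻⁵ m/K, α₂L₂ = 2.016×10⁻⁵ m/K → total 3.679224×10⁻⁵ m/K
ΔT = g/(α₁L₁+α₂L₂) = 1.93×10⁻³ / 3.679224×10⁻⁵ = 52.457 K
T = 22.7 + 52.457 = 75.157 °C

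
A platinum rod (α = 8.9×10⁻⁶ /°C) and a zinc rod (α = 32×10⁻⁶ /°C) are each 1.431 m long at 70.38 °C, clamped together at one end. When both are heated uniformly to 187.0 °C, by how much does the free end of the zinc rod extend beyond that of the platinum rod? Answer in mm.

3.86 mm

ΔT = 116.62 K
platinum: ΔL = 8.9×10⁻⁶ × 1.431 m × 116.62 = 1.4853×10⁻³ m = 1.4853 mm
zinc: ΔL = 32×10⁻⁶ × 1.431 m × 116.62 = 5.3403×10⁻³ m = 5.3403 mm
difference = 5.3403 − 1.4853 = 3.8550 mm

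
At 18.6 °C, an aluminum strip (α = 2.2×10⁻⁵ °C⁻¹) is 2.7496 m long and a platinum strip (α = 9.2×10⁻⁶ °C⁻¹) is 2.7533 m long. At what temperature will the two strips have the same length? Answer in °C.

L₁(1 + α₁ΔT) = L₂(1 + α₂ΔT) ⇒ ΔT = (L₂ − L₁)/(α₁L₁ − α₂L₂)
L₂ − L₁ = 2.7533 − 2.7496 = 3.70×10⁻³ m
α₁L₁ − α₂L₂ = 2.2×10⁻⁵×2.7496 − 9.2×10⁻⁶×2.7533 = 3.516084×10⁻⁵ m/K
ΔT = 3.70×10⁻³ / 3.516084×10⁻⁵ = 105.231 K
T = 18.6 + 105.231 = 123.831 °C

T = 123.8 °C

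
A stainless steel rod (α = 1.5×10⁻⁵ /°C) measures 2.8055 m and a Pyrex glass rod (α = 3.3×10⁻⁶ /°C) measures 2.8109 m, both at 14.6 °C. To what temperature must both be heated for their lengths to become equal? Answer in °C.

T = 179.2 °C

Equal length when α₁L₁ΔT − α₂L₂ΔT = L₂ − L₁ = 5.40×10⁻³ m
α₁L₁ = 4.20825×10⁻⁵, α₂L₂ = 9.27597×10⁻⁶ → Δ(αL) = 3.280653×10⁻⁵ m/K
ΔT = 5.40×10⁻³ / 3.280653×10⁻⁵ = 164.601 K, so T = 14.6 + 164.601 = 179.201 °C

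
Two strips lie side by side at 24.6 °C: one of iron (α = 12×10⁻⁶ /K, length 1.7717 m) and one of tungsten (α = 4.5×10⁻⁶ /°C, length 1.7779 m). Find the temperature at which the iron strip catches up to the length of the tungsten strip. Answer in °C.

T = 492.2 °C

L₁(1 + α₁ΔT) = L₂(1 + α₂ΔT) ⇒ ΔT = (L₂ − L₁)/(α₁L₁ − α₂L₂)
L₂ − L₁ = 1.7779 − 1.7717 = 6.20×10⁻³ m
α₁L₁ − α₂L₂ = 12×10⁻⁶×1.7717 − 4.5×10⁻⁶×1.7779 = 1.325985×10⁻⁵ m/K
ΔT = 6.20×10⁻³ / 1.325985×10⁻⁵ = 467.577 K
T = 24.6 + 467.577 = 492.177 °C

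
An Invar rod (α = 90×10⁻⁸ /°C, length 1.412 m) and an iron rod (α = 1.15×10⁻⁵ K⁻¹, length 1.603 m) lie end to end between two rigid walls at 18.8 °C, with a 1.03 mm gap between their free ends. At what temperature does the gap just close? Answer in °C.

Gap closes when ΔL₁ + ΔL₂ = 1.03 mm = 1.03×10⁻³ m
(α₁L₁ + α₂L₂)ΔT = g
α₁L₁ + α₂L₂ = 90×10⁻⁸×1.412 + 1.15×10⁻⁵×1.603 = 1.97053×10⁻⁵ m/K
ΔT = 1.03×10⁻³ / 1.97053×10⁻⁵ = 52.270 K
T = 18.8 + 52.270 = 71.070 °C

T = 71.1 °C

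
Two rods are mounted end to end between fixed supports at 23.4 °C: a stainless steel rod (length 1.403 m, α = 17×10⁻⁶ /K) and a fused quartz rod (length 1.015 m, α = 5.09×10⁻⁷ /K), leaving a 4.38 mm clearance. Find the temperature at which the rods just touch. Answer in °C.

Gap closes when ΔL₁ + ΔL₂ = 4.38 mm = 4.38×10⁻³ m
(α₁L₁ + α₂L₂)ΔT = g
α₁L₁ + α₂L₂ = 17×10⁻⁶×1.403 + 5.09×10⁻⁷×1.015 = 2.4367635×10⁻⁵ m/K
ΔT = 4.38×10⁻³ / 2.4367635×10⁻⁵ = 179.75 K
T = 23.4 + 179.75 = 203.15 °C

T = 203 °C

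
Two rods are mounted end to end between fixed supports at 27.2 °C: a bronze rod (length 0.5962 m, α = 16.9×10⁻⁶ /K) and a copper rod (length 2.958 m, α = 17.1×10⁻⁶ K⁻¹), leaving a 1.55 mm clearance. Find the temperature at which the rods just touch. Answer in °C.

α₁L₁ = 1.007578×10⁻⁵ m/K, α₂L₂ = 5.05818×10⁻⁵ m/K → total 6.065758×10⁻⁵ m/K
ΔT = g/(α₁L₁+α₂L₂) = 1.55×10⁻³ / 6.065758×10⁻⁵ = 25.553 K
T = 27.2 + 25.553 = 52.753 °C

T = 52.8 °C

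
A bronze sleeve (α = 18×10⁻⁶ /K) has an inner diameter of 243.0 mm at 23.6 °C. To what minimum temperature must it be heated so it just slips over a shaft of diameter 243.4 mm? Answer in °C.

Required Δd = 243.4 − 243.0 = 0.4 mm
Δd = αd₀ΔT ⇒ ΔT = Δd/(αd₀) = 0.4 / (18×10⁻⁶ × 243.0) = 91.45 K
T_min = 23.6 + 91.45 = 115.05 °C

T = 115 °C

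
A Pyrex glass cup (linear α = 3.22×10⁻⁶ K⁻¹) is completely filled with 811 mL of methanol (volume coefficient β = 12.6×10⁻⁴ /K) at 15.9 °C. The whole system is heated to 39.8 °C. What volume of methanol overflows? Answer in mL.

24.2 mL

The cup also expands: β_container ≈ 3α = 9.66×10⁻⁶ /K
Net overflow = V₀(β_liq − 3α_cont)ΔT
β − 3α = 1.26×10⁻³ − 9.66×10⁻⁶ = 1.25034×10⁻³ /K; ΔT = 23.9 K
ΔV = 811 × 1.25034×10⁻³ × 23.9 = 24.2 mL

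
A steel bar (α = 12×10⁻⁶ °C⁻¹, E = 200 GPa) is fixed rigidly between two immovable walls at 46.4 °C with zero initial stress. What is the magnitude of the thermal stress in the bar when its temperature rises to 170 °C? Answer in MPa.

Fully constrained: the free strain ε = αΔT is blocked, so σ = Eε = EαΔT.
|ΔT| = 123.6 K
σ = 200×10⁹ × 12×10⁻⁶ × 123.6 = 2.97×10⁸ Pa

σ = 297 MPa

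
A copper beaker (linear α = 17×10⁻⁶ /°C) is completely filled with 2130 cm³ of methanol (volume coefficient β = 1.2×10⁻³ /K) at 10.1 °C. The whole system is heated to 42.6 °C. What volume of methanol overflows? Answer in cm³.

79.5 cm³

The beaker also expands: β_container ≈ 3α = 5.1×10⁻⁵ /K
Net overflow = V₀(β_liq − 3α_cont)ΔT
β − 3α = 1.20×10⁻³ − 5.1×10⁻⁵ = 1.149×10⁻³ /K; ΔT = 32.5 K
ΔV = 2130 × 1.149×10⁻³ × 32.5 = 79.5 cm³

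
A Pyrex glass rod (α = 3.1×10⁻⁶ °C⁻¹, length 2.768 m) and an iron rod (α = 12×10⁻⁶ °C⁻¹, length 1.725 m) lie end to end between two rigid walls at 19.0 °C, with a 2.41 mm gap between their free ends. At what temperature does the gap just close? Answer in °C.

Gap closes when ΔL₁ + ΔL₂ = 2.41 mm = 2.41×10⁻³ m
(α₁L₁ + α₂L₂)ΔT = g
α₁L₁ + α₂L₂ = 3.1×10⁻⁶×2.768 + 12×10⁻⁶×1.725 = 2.92808×10⁻⁵ m/K
ΔT = 2.41×10⁻³ / 2.92808×10⁻⁵ = 82.31 K
T = 19.0 + 82.31 = 101.31 °C

T = 101 °C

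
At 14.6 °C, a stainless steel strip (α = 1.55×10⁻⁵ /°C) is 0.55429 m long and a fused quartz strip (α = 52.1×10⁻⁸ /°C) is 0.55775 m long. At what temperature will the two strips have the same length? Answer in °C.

T = 431.4 °C

Equal length when α₁L₁ΔT − α₂L₂ΔT = L₂ − L₁ = 3.46×10⁻³ m
α₁L₁ = 8.591495×10⁻⁶, α₂L₂ = 2.9058775×10⁻⁷ → Δ(αL) = 8.30090725×10⁻⁶ m/K
ΔT = 3.46×10⁻³ / 8.30090725×10⁻⁶ = 416.822 K, so T = 14.6 + 416.822 = 431.422 °C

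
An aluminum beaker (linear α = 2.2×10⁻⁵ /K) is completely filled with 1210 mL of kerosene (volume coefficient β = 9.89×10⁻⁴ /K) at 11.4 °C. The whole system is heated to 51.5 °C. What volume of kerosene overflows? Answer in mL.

44.8 mL

The beaker also expands: β_container ≈ 3α = 6.6×10⁻⁵ /K
Net overflow = V₀(β_liq − 3α_cont)ΔT
β − 3α = 9.89×10⁻⁴ − 6.6×10⁻⁵ = 9.23×10⁻⁴ /K; ΔT = 40.1 K
ΔV = 1210 × 9.23×10⁻⁴ × 40.1 = 44.8 mL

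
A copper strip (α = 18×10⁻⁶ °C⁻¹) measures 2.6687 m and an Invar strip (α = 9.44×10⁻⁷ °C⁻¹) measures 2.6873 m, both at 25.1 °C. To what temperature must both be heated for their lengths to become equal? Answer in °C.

Equal length when α₁L₁ΔT − α₂L₂ΔT = L₂ − L₁ = 1.86×10⁻² m
α₁L₁ = 4.80366×10⁻⁵, α₂L₂ = 2.5368112×10⁻⁶ → Δ(αL) = 4.54997888×10⁻⁵ m/K
ΔT = 1.86×10⁻² / 4.54997888×10⁻⁵ = 408.793 K, so T = 25.1 + 408.793 = 433.893 °C

T = 433.9 °C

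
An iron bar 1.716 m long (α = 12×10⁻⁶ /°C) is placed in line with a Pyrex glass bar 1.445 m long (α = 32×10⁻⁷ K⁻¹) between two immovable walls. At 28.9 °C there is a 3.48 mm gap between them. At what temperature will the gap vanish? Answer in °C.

Gap closes when ΔL₁ + ΔL₂ = 3.48 mm = 3.48×10⁻³ m
(α₁L₁ + α₂L₂)ΔT = g
α₁L₁ + α₂L₂ = 12×10⁻⁶×1.716 + 32×10⁻⁷×1.445 = 2.5216×10⁻⁵ m/K
ΔT = 3.48×10⁻³ / 2.5216×10⁻⁵ = 138.01 K
T = 28.9 + 138.01 = 166.91 °C

T = 167 °C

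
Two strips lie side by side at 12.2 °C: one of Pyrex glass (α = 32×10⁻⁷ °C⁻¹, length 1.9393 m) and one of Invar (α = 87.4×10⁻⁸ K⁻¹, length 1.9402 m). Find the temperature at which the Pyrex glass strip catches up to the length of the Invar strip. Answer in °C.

T = 211.8 °C

L₁(1 + α₁ΔT) = L₂(1 + α₂ΔT) ⇒ ΔT = (L₂ − L₁)/(α₁L₁ − α₂L₂)
L₂ − L₁ = 1.9402 − 1.9393 = 9.00×10⁻⁴ m
α₁L₁ − α₂L₂ = 32×10⁻⁷×1.9393 − 87.4×10⁻⁸×1.9402 = 4.5100252×10⁻⁶ m/K
ΔT = 9.00×10⁻⁴ / 4.5100252×10⁻⁶ = 199.555 K
T = 12.2 + 199.555 = 211.755 °C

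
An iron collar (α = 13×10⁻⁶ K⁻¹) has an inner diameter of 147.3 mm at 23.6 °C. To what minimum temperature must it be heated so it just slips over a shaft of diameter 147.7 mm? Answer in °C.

Required Δd = 147.7 − 147.3 = 0.4 mm
Δd = αd₀ΔT ⇒ ΔT = Δd/(αd₀) = 0.4 / (13×10⁻⁶ × 147.3) = 208.89 K
T_min = 23.6 + 208.89 = 232.49 °C

T = 232 °C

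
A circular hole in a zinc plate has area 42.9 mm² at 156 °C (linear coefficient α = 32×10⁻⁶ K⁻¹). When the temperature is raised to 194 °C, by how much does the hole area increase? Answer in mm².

Area coefficient ≈ 2α; |ΔT| = 38 K
ΔA = 2αA₀ΔT = 2(32×10⁻⁶)(42.9)(38) = 0.104 mm²

ΔA = 0.104 mm²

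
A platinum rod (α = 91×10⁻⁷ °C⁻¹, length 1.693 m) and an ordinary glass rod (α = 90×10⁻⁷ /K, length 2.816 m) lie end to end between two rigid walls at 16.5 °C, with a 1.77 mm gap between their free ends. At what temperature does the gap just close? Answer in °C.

Gap closes when ΔL₁ + ΔL₂ = 1.77 mm = 1.77×10⁻³ m
(α₁L₁ + α₂L₂)ΔT = g
α₁L₁ + α₂L₂ = 91×10⁻⁷×1.693 + 90×10⁻⁷×2.816 = 4.07503×10⁻⁵ m/K
ΔT = 1.77×10⁻³ / 4.07503×10⁻⁵ = 43.435 K
T = 16.5 + 43.435 = 59.935 °C

T = 59.9 °C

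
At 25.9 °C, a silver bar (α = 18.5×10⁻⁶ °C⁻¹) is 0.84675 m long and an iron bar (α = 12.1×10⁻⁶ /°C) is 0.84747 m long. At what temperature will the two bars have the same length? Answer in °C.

T = 159.0 °C

Equal length when α₁L₁ΔT − α₂L₂ΔT = L₂ − L₁ = 7.20×10⁻⁴ m
α₁L₁ = 1.5664875×10⁻⁵, α₂L₂ = 1.0254387×10⁻⁵ → Δ(αL) = 5.410488×10⁻⁶ m/K
ΔT = 7.20×10⁻⁴ / 5.410488×10⁻⁶ = 133.075 K, so T = 25.9 + 133.075 = 158.975 °C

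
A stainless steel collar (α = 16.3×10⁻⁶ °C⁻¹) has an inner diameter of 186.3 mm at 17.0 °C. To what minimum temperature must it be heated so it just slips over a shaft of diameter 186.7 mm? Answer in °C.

Required Δd = 186.7 − 186.3 = 0.4 mm
Δd = αd₀ΔT ⇒ ΔT = Δd/(αd₀) = 0.4 / (16.3×10⁻⁶ × 186.3) = 131.72 K
T_min = 17.0 + 131.72 = 148.72 °C

T = 149 °C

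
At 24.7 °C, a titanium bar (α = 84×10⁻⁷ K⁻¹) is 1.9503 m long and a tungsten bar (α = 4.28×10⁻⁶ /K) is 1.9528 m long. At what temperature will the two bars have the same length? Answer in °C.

T = 336.2 °C

L₁(1 + α₁ΔT) = L₂(1 + α₂ΔT) ⇒ ΔT = (L₂ − L₁)/(α₁L₁ − α₂L₂)
L₂ − L₁ = 1.9528 − 1.9503 = 2.50×10⁻³ m
α₁L₁ − α₂L₂ = 84×10⁻⁷×1.9503 − 4.28×10⁻⁶×1.9528 = 8.024536×10⁻⁶ m/K
ΔT = 2.50×10⁻³ / 8.024536×10⁻⁶ = 311.544 K
T = 24.7 + 311.544 = 336.244 °C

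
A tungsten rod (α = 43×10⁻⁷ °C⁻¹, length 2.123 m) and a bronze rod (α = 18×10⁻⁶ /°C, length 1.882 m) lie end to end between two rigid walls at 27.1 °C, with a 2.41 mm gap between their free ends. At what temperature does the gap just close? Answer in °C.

α₁L₁ = 9.1289×10⁻⁶ m/K, α₂L₂ = 3.3876×10⁻⁵ m/K → total 4.30049×10⁻⁵ m/K
ΔT = g/(α₁L₁+α₂L₂) = 2.41×10⁻³ / 4.30049×10⁻⁵ = 56.040 K
T = 27.1 + 56.040 = 83.140 °C

T = 83.1 °C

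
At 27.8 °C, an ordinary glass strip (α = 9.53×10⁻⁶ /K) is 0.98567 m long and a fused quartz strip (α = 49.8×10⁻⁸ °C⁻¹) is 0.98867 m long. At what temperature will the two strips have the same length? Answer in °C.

T = 364.8 °C

L₁(1 + α₁ΔT) = L₂(1 + α₂ΔT) ⇒ ΔT = (L₂ − L₁)/(α₁L₁ − α₂L₂)
L₂ − L₁ = 0.98867 − 0.98567 = 3.00×10⁻³ m
α₁L₁ − α₂L₂ = 9.53×10⁻⁶×0.98567 − 49.8×10⁻⁸×0.98867 = 8.90107744×10⁻⁶ m/K
ΔT = 3.00×10⁻³ / 8.90107744×10⁻⁶ = 337.038 K
T = 27.8 + 337.038 = 364.838 °C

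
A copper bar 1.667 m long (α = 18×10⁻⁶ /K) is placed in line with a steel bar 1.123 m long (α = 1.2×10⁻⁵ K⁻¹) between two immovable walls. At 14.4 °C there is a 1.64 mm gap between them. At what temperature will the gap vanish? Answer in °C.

α₁L₁ = 3.0006×10⁻⁵ m/K, α₂L₂ = 1.3476×10⁻⁵ m/K → total 4.3482×10⁻⁵ m/K
ΔT = g/(α₁L₁+α₂L₂) = 1.64×10⁻³ / 4.3482×10⁻⁵ = 37.717 K
T = 14.4 + 37.717 = 52.117 °C

T = 52.1 °C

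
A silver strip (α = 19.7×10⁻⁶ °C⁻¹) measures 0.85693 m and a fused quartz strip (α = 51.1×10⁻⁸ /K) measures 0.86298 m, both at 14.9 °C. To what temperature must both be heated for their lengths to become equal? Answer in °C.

T = 382.9 °C

L₁(1 + α₁ΔT) = L₂(1 + α₂ΔT) ⇒ ΔT = (L₂ − L₁)/(α₁L₁ − α₂L₂)
L₂ − L₁ = 0.86298 − 0.85693 = 6.05×10⁻³ m
α₁L₁ − α₂L₂ = 19.7×10⁻⁶×0.85693 − 51.1×10⁻⁸×0.86298 = 1.644053822×10⁻⁵ m/K
ΔT = 6.05×10⁻³ / 1.644053822×10⁻⁵ = 367.993 K
T = 14.9 + 367.993 = 382.893 °C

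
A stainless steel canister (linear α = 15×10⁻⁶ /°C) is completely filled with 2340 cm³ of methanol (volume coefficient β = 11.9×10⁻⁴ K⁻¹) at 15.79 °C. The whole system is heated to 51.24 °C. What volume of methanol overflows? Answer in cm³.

The canister also expands: β_container ≈ 3α = 4.5×10⁻⁵ /K
Net overflow = V₀(β_liq − 3α_cont)ΔT
β − 3α = 1.19×10⁻³ − 4.5×10⁻⁵ = 1.145×10⁻³ /K; ΔT = 35.45 K
ΔV = 2340 × 1.145×10⁻³ × 35.45 = 95.0 cm³

95.0 cm³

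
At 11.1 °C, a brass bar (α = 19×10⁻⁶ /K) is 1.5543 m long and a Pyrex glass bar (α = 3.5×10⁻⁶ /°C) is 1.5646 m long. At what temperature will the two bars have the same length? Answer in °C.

T = 439.3 °C

L₁(1 + α₁ΔT) = L₂(1 + α₂ΔT) ⇒ ΔT = (L₂ − L₁)/(α₁L₁ − α₂L₂)
L₂ − L₁ = 1.5646 − 1.5543 = 1.03×10⁻² m
α₁L₁ − α₂L₂ = 19×10⁻⁶×1.5543 − 3.5×10⁻⁶×1.5646 = 2.40556×10⁻⁵ m/K
ΔT = 1.03×10⁻² / 2.40556×10⁻⁵ = 428.175 K
T = 11.1 + 428.175 = 439.275 °C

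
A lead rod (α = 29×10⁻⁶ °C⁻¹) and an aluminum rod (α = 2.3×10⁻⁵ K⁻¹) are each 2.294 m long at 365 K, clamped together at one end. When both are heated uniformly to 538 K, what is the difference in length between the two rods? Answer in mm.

ΔT = 173 K
lead: ΔL = 29×10⁻⁶ × 2.294 m × 173 = 1.1509×10⁻² m = 11.509 mm
aluminum: ΔL = 2.3×10⁻⁵ × 2.294 m × 173 = 9.1278×10⁻³ m = 9.1278 mm
difference = 11.509 − 9.1278 = 2.3812 mm

2.38 mm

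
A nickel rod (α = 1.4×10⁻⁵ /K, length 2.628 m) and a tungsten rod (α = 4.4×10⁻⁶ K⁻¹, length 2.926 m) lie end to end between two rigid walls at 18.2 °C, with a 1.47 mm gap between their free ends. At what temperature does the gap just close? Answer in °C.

T = 47.8 °C

α₁L₁ = 3.6792×10⁻⁵ m/K, α₂L₂ = 1.28744×10⁻⁵ m/K → total 4.96664×10⁻⁵ m/K
ΔT = g/(α₁L₁+α₂L₂) = 1.47×10⁻³ / 4.96664×10⁻⁵ = 29.597 K
T = 18.2 + 29.597 = 47.797 °C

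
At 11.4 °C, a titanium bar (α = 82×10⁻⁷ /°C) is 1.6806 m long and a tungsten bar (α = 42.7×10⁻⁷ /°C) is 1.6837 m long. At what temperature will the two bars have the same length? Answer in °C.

T = 481.7 °C

L₁(1 + α₁ΔT) = L₂(1 + α₂ΔT) ⇒ ΔT = (L₂ − L₁)/(α₁L₁ − α₂L₂)
L₂ − L₁ = 1.6837 − 1.6806 = 3.10×10⁻³ m
α₁L₁ − α₂L₂ = 82×10⁻⁷×1.6806 − 42.7×10⁻⁷×1.6837 = 6.591521×10⁻⁶ m/K
ΔT = 3.10×10⁻³ / 6.591521×10⁻⁶ = 470.301 K
T = 11.4 + 470.301 = 481.701 °C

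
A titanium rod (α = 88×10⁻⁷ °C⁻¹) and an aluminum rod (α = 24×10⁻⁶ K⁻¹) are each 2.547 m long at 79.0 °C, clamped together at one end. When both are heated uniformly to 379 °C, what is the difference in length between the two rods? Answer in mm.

ΔT = 300.0 K
titanium: ΔL = 88×10⁻⁷ × 2.547 m × 300.0 = 6.7241×10⁻³ m = 6.7241 mm
aluminum: ΔL = 24×10⁻⁶ × 2.547 m × 300.0 = 1.8338×10⁻² m = 18.338 mm
difference = 18.338 − 6.7241 = 11.6139 mm

11.6 mm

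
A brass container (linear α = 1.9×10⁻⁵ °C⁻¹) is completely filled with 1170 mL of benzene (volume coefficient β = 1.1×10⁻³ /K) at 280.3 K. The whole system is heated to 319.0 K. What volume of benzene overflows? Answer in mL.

47.2 mL

The container also expands: β_container ≈ 3α = 5.7×10⁻⁵ /K
Net overflow = V₀(β_liq − 3α_cont)ΔT
β − 3α = 1.10×10⁻³ − 5.7×10⁻⁵ = 1.043×10⁻³ /K; ΔT = 38.7 K
ΔV = 1170 × 1.043×10⁻³ × 38.7 = 47.2 mL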